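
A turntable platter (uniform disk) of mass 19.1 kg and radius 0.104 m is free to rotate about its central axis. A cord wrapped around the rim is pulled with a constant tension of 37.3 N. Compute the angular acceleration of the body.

α ≈ 37.6 rad/s²

I = ½MR² = (1/2)(19.1)(0.104)² = 0.1033 kg·m².
τ = F R = (37.3)(0.104) = 3.879 N·m.
Newton's second law for rotation, τ = Iα, gives α = τ/I = 3.879/0.1033 = 37.56 rad/s².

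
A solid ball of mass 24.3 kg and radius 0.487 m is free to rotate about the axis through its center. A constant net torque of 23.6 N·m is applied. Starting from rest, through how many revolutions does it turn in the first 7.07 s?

≈ 40.7 revolutions

I = (2/5)MR² = (2/5)(24.3)(0.487)² = 2.305 kg·m².
α = τ/I = 23.6/2.305 = 10.24 rad/s².
θ = ½αt² = ½(10.24)(7.07)² = 255.9 rad.
Revolutions = θ/(2π) = 40.72.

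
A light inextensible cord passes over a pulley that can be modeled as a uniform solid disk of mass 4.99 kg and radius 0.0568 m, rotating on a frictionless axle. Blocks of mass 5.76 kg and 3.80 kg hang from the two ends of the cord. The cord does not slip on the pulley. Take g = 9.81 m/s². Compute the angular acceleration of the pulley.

α ≈ 28.1 rad/s²

I = ½MR² = (1/2)(4.99)(0.0568)² = 0.008049 kg·m².
Heavier block: m₁g − T₁ = m₁a. Lighter block: T₂ − m₂g = m₂a.
Pulley: (T₁ − T₂)R = Iα = I(a/R), so T₁ − T₂ = (I/R²)a = (1/2)M_p a = 2.495·a.
Adding the three: (m₁ − m₂)g = (m₁ + m₂ + 2.495)a, so a = (5.76 − 3.80)(9.81)/(5.76 + 3.80 + 2.495) = 1.595 m/s².
α = a/R = 1.595/0.0568 = 28.08 rad/s².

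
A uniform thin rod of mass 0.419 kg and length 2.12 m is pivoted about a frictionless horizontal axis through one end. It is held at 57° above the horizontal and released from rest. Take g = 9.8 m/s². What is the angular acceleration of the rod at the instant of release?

α ≈ 3.78 rad/s²

About the pivot, I = (1/3)ML² = (1/3)(0.419)(2.12)² = 0.6277 kg·m².
The weight acts at the center, a distance L/2 = 1.060 m from the pivot; τ = Mg(L/2) cos 57° = 2.371 N·m.
α = τ/I = 2.371/0.6277 = 3.777 rad/s².
(Equivalently α = (3g/(2L)) cos 57° = 3.777 rad/s².)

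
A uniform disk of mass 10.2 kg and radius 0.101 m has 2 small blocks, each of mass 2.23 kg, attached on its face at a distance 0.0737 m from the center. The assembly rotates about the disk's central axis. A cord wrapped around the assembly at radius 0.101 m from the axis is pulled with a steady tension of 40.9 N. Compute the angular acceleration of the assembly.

α ≈ 54.2 rad/s²

I_disk = ½MR² = ½(10.2)(0.101)² = 0.05203 kg·m².
I_blocks = 2·m·r² = 2(2.23)(0.0737)² = 0.02423 kg·m².
Total I = 0.07625 kg·m².
τ = F r = (40.9)(0.101) = 4.131 N·m.
α = τ/I = 4.131/0.07625 = 54.18 rad/s².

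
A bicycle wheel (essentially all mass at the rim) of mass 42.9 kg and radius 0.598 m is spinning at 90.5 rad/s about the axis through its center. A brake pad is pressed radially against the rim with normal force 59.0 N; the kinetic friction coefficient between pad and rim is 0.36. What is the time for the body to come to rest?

t ≈ 109 s

I = MR² = (42.9)(0.598)² = 15.34 kg·m².
Friction force f = μN = (0.36)(59.0) = 21.24 N at the rim; torque magnitude τ = fR = 12.70 N·m, opposing ω.
|α| = τ/I = 12.70/15.34 = 0.8279 rad/s² (deceleration).
0 = ω₀ − |α|t ⇒ t = ω₀/|α| = 90.5/0.8279 = 109.3 s.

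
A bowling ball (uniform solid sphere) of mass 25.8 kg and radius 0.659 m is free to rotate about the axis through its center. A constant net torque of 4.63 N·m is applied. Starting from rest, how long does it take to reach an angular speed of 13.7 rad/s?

I = (2/5)MR² = (2/5)(25.8)(0.659)² = 4.482 kg·m².
α = τ/I = 4.63/4.482 = 1.033 rad/s².
ω = αt ⇒ t = ω/α = 13.7/1.033 = 13.26 s.

t ≈ 13.3 s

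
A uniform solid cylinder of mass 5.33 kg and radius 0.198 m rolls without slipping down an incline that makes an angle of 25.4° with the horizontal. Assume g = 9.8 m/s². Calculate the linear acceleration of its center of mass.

Translation along the incline: Mg sinθ − f = Ma.
Rotation about the center: fR = Iα with I = ½MR². No-slip gives a = αR, so f = (I/R²)a = (1/2)M a.
Substituting: Mg sinθ = (1 + 0.5000)Ma, so a = g sinθ/(1 + 0.5000) = (9.8) sin 25.4° / 1.500 = 2.802 m/s².

a ≈ 2.80 m/s²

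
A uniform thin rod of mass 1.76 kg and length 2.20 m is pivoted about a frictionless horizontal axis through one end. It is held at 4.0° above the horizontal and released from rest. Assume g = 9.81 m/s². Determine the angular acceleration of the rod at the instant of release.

α ≈ 6.67 rad/s²

About the pivot, I = (1/3)ML² = (1/3)(1.76)(2.20)² = 2.839 kg·m².
The weight acts at the center, a distance L/2 = 1.100 m from the pivot; τ = Mg(L/2) cos 4.0° = 18.95 N·m.
α = τ/I = 18.95/2.839 = 6.672 rad/s².
(Equivalently α = (3g/(2L)) cos 4.0° = 6.672 rad/s².)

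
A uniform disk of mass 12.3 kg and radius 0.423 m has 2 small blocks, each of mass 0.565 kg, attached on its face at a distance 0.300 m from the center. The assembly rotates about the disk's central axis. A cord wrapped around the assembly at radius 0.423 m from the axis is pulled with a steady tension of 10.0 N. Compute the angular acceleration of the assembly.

α ≈ 3.52 rad/s²

I_disk = ½MR² = ½(12.3)(0.423)² = 1.100 kg·m².
I_blocks = 2·m·r² = 2(0.565)(0.300)² = 0.1017 kg·m².
Total I = 1.202 kg·m².
τ = F r = (10.0)(0.423) = 4.230 N·m.
α = τ/I = 4.230/1.202 = 3.519 rad/s².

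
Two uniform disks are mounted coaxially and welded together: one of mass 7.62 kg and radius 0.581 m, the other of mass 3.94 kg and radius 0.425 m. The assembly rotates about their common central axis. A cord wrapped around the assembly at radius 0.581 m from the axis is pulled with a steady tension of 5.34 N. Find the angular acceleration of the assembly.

I = ½M₁R₁² + ½M₂R₂² = ½(7.62)(0.581)² + ½(3.94)(0.425)² = 1.642 kg·m².
τ = F r = (5.34)(0.581) = 3.103 N·m.
α = τ/I = 3.103/1.642 = 1.890 rad/s².

α ≈ 1.89 rad/s²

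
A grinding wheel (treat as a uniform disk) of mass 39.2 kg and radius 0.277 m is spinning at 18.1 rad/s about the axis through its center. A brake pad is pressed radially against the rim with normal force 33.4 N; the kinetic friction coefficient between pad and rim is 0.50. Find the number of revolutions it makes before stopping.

I = ½MR² = (1/2)(39.2)(0.277)² = 1.504 kg·m².
Friction force f = μN = (0.50)(33.4) = 16.70 N at the rim; torque magnitude τ = fR = 4.626 N·m, opposing ω.
|α| = τ/I = 4.626/1.504 = 3.076 rad/s² (deceleration).
ω² = ω₀² − 2|α|θ with ω = 0 ⇒ θ = ω₀²/(2|α|) = 53.25 rad = 8.476 rev.

≈ 8.48 revolutions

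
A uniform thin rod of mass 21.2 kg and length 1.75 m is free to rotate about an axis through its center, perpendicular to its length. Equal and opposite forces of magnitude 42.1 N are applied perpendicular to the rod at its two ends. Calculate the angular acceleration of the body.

α ≈ 13.6 rad/s²

I = (1/12)ML² = (1/12)(21.2)(1.75)² = 5.410 kg·m².
The couple gives τ = F·(L/2) + F·(L/2) = F L = (42.1)(1.75) = 73.67 N·m.
Newton's second law for rotation, τ = Iα, gives α = τ/I = 73.67/5.410 = 13.62 rad/s².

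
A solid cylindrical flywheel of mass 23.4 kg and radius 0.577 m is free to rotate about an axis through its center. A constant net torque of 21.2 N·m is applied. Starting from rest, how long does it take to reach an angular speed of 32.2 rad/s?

t ≈ 5.92 s

I = ½MR² = (1/2)(23.4)(0.577)² = 3.895 kg·m².
α = τ/I = 21.2/3.895 = 5.442 rad/s².
ω = αt ⇒ t = ω/α = 32.2/5.442 = 5.916 s.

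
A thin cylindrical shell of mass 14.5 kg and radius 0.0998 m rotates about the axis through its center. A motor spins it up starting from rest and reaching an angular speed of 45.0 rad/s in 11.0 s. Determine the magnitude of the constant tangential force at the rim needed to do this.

I = MR² = (14.5)(0.0998)² = 0.1444 kg·m².
α = Δω/Δt = (45.0 − 0)/11.0 = 4.091 rad/s².
The required torque is τ = Iα = (0.1444)(4.091) = 0.5908 N·m.
A tangential force at the rim gives τ = FR, so F = τ/R = 0.5908/0.0998 = 5.920 N.

F ≈ 5.92 N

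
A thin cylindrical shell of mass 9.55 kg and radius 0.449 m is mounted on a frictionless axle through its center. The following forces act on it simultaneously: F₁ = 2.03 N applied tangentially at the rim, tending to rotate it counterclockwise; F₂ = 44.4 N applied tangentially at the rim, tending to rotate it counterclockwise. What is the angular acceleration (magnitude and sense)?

α ≈ 10.8 rad/s², counterclockwise

I = MR² = (9.55)(0.449)² = 1.925 kg·m².
Taking counterclockwise as positive: τ₁ = +(2.03)(0.449) = +0.9115 N·m; τ₂ = +(44.4)(0.449) = +19.94 N·m.
Net torque τ = 20.85 N·m.
α = τ/I = 20.85/1.925 = 10.83 rad/s².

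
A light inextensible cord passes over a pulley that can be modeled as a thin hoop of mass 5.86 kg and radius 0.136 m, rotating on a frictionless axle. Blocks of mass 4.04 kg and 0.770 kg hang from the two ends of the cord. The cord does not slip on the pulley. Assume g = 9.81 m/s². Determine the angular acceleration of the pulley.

α ≈ 22.1 rad/s²

I = MR² = (5.86)(0.136)² = 0.1084 kg·m².
Heavier block: m₁g − T₁ = m₁a. Lighter block: T₂ − m₂g = m₂a.
Pulley: (T₁ − T₂)R = Iα = I(a/R), so T₁ − T₂ = (I/R²)a = 1·M_p a = 5.860·a.
Adding the three: (m₁ − m₂)g = (m₁ + m₂ + 5.860)a, so a = (4.04 − 0.770)(9.81)/(4.04 + 0.770 + 5.860) = 3.006 m/s².
α = a/R = 3.006/0.136 = 22.11 rad/s².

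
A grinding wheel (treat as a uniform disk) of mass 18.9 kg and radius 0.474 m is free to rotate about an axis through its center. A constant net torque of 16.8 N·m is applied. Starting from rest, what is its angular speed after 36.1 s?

ω ≈ 286 rad/s

I = ½MR² = (1/2)(18.9)(0.474)² = 2.123 kg·m².
α = τ/I = 16.8/2.123 = 7.913 rad/s².
ω = ω₀ + αt = 0 + (7.913)(36.1) = 285.6 rad/s.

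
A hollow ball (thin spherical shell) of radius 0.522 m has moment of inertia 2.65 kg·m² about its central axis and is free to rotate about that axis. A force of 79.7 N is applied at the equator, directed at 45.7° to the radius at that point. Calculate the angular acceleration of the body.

Only the tangential component produces torque: τ = F R sinθ = (79.7)(0.522) sin 45.7° = 29.78 N·m.
From τ = Iα: α = 29.78/2.650 = 11.24 rad/s².

α ≈ 11.2 rad/s²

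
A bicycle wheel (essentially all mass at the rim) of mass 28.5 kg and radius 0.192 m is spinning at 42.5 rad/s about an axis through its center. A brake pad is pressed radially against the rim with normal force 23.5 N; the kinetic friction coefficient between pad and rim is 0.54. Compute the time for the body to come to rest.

I = MR² = (28.5)(0.192)² = 1.051 kg·m².
Friction force f = μN = (0.54)(23.5) = 12.69 N at the rim; torque magnitude τ = fR = 2.436 N·m, opposing ω.
|α| = τ/I = 2.436/1.051 = 2.319 rad/s² (deceleration).
0 = ω₀ − |α|t ⇒ t = ω₀/|α| = 42.5/2.319 = 18.33 s.

t ≈ 18.3 s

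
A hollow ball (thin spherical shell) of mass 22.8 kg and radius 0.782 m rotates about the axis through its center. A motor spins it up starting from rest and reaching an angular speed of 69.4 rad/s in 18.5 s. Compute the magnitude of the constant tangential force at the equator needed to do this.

I = (2/3)MR² = (2/3)(22.8)(0.782)² = 9.295 kg·m².
α = Δω/Δt = (69.4 − 0)/18.5 = 3.751 rad/s².
The required torque is τ = Iα = (9.295)(3.751) = 34.87 N·m.
A tangential force at the equator gives τ = FR, so F = τ/R = 34.87/0.782 = 44.59 N.

F ≈ 44.6 N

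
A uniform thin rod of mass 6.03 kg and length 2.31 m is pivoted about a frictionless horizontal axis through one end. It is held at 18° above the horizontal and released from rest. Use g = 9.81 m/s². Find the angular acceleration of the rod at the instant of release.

About the pivot, I = (1/3)ML² = (1/3)(6.03)(2.31)² = 10.73 kg·m².
The weight acts at the center, a distance L/2 = 1.155 m from the pivot; τ = Mg(L/2) cos 18° = 64.98 N·m.
α = τ/I = 64.98/10.73 = 6.058 rad/s².
(Equivalently α = (3g/(2L)) cos 18° = 6.058 rad/s².)

α ≈ 6.06 rad/s²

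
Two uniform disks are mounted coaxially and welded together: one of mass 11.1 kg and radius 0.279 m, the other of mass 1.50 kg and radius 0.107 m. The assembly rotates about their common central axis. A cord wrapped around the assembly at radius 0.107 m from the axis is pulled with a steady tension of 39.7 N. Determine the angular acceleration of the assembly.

α ≈ 9.64 rad/s²

I = ½M₁R₁² + ½M₂R₂² = ½(11.1)(0.279)² + ½(1.50)(0.107)² = 0.4406 kg·m².
τ = F r = (39.7)(0.107) = 4.248 N·m.
α = τ/I = 4.248/0.4406 = 9.641 rad/s².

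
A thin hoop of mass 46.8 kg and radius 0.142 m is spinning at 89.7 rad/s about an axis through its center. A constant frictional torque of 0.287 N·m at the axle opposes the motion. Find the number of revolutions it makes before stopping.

≈ 2110 revolutions

I = MR² = (46.8)(0.142)² = 0.9437 kg·m².
The net torque has magnitude 0.287 N·m, opposing ω.
|α| = τ/I = 0.2870/0.9437 = 0.3041 rad/s² (deceleration).
ω² = ω₀² − 2|α|θ with ω = 0 ⇒ θ = ω₀²/(2|α|) = 13230 rad = 2105 rev.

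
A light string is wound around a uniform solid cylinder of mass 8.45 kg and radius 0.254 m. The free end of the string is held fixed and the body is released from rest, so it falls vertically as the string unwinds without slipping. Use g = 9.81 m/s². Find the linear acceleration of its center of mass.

Translation: Mg − T = Ma. Rotation about the center: TR = Iα with I = ½MR².
With a = αR: T = (I/R²)a = (1/2)M a, so Mg = (1 + 0.5000)Ma.
a = g/(1 + 0.5000) = 9.81/1.500 = 6.540 m/s².

a ≈ 6.54 m/s²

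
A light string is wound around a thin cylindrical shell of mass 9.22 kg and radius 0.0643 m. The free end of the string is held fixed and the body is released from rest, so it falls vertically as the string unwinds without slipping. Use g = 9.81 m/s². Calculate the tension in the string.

Translation: Mg − T = Ma. Rotation about the center: TR = Iα with I = MR².
With a = αR: T = (I/R²)a = M a, so Mg = (1 + 1.000)Ma.
a = g/(1 + 1.000) = 9.81/2.000 = 4.905 m/s².
T = 1.000·M·a = (1.000)(9.22)(4.905) = 45.22 N.

T ≈ 45.2 N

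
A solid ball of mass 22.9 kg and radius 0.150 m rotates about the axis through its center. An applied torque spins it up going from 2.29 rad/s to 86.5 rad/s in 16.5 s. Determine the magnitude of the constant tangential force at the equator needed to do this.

F ≈ 7.01 N

I = (2/5)MR² = (2/5)(22.9)(0.150)² = 0.2061 kg·m².
α = Δω/Δt = (86.5 − 2.29)/16.5 = 5.104 rad/s².
The required torque is τ = Iα = (0.2061)(5.104) = 1.052 N·m.
A tangential force at the equator gives τ = FR, so F = τ/R = 1.052/0.150 = 7.012 N.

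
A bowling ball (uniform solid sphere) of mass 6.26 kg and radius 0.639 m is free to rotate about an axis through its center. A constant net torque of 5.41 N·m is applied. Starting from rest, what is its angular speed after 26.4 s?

ω ≈ 140 rad/s

I = (2/5)MR² = (2/5)(6.26)(0.639)² = 1.022 kg·m².
α = τ/I = 5.41/1.022 = 5.291 rad/s².
ω = ω₀ + αt = 0 + (5.291)(26.4) = 139.7 rad/s.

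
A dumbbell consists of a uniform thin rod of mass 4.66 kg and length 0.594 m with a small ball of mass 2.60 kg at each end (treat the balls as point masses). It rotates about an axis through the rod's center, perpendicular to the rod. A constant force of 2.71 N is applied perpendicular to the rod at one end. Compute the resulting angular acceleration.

α ≈ 1.35 rad/s²

I_rod = (1/12)ML² = (1/12)(4.66)(0.594)² = 0.1370 kg·m².
I_balls = 2·m·(L/2)² = 2(2.60)(0.2970)² = 0.4587 kg·m².
Total I = 0.5957 kg·m².
τ = F·(L/2) = (2.71)(0.297) = 0.8049 N·m.
α = τ/I = 0.8049/0.5957 = 1.351 rad/s².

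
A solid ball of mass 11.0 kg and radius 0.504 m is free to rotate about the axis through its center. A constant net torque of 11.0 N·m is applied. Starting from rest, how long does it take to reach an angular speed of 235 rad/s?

I = (2/5)MR² = (2/5)(11.0)(0.504)² = 1.118 kg·m².
α = τ/I = 11.0/1.118 = 9.842 rad/s².
ω = αt ⇒ t = ω/α = 235/9.842 = 23.88 s.

t ≈ 23.9 s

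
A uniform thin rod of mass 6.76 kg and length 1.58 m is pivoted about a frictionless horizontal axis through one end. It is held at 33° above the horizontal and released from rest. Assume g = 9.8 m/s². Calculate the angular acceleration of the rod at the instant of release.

α ≈ 7.80 rad/s²

About the pivot, I = (1/3)ML² = (1/3)(6.76)(1.58)² = 5.625 kg·m².
The weight acts at the center, a distance L/2 = 0.7900 m from the pivot; τ = Mg(L/2) cos 33° = 43.89 N·m.
α = τ/I = 43.89/5.625 = 7.803 rad/s².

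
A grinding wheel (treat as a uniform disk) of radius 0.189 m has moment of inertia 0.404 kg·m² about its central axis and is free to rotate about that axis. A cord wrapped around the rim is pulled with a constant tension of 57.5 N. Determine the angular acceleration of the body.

α ≈ 26.9 rad/s²

τ = F R = (57.5)(0.189) = 10.87 N·m.
Newton's second law for rotation, τ = Iα, gives α = τ/I = 10.87/0.4040 = 26.90 rad/s².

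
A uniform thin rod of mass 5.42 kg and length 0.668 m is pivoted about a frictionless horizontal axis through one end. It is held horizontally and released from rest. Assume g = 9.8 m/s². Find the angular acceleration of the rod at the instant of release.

About the pivot, I = (1/3)ML² = (1/3)(5.42)(0.668)² = 0.8062 kg·m².
The weight acts at the center, a distance L/2 = 0.3340 m from the pivot; τ = Mg(L/2) = 17.74 N·m.
α = τ/I = 17.74/0.8062 = 22.01 rad/s².
(Equivalently α = (3g/(2L)) = 22.01 rad/s².)

α ≈ 22.0 rad/s²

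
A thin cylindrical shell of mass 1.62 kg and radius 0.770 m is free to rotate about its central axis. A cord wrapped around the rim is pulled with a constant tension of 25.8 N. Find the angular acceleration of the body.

I = MR² = (1.62)(0.770)² = 0.9605 kg·m².
τ = F R = (25.8)(0.770) = 19.87 N·m.
From τ = Iα: α = 19.87/0.9605 = 20.68 rad/s².

α ≈ 20.7 rad/s²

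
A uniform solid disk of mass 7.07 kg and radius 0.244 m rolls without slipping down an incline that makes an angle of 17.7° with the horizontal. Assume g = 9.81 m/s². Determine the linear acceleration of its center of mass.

Translation along the incline: Mg sinθ − f = Ma.
Rotation about the center: fR = Iα with I = ½MR². No-slip gives a = αR, so f = (I/R²)a = (1/2)M a.
Substituting: Mg sinθ = (1 + 0.5000)Ma, so a = g sinθ/(1 + 0.5000) = (9.81) sin 17.7° / 1.500 = 1.988 m/s².

a ≈ 1.99 m/s²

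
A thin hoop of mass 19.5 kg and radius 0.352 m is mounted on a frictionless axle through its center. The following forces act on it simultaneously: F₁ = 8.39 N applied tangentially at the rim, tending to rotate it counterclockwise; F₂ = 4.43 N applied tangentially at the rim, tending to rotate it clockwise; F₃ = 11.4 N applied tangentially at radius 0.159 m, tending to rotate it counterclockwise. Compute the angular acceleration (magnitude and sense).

α ≈ 1.33 rad/s², counterclockwise

I = MR² = (19.5)(0.352)² = 2.416 kg·m².
Taking counterclockwise as positive: τ₁ = +(8.39)(0.352) = +2.953 N·m; τ₂ = −(4.43)(0.352) = −1.559 N·m; τ₃ = +(11.4)(0.159) = +1.813 N·m.
Net torque τ = 3.207 N·m.
α = τ/I = 3.207/2.416 = 1.327 rad/s².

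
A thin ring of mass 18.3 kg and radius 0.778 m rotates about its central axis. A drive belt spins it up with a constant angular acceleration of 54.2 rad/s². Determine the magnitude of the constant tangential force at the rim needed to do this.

I = MR² = (18.3)(0.778)² = 11.08 kg·m².
The required torque is τ = Iα = (11.08)(54.20) = 600.4 N·m.
A tangential force at the rim gives τ = FR, so F = τ/R = 600.4/0.778 = 771.7 N.

F ≈ 772 N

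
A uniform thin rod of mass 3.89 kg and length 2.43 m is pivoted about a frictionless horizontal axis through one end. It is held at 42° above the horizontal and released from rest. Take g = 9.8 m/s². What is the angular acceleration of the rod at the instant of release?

About the pivot, I = (1/3)ML² = (1/3)(3.89)(2.43)² = 7.657 kg·m².
The weight acts at the center, a distance L/2 = 1.215 m from the pivot; τ = Mg(L/2) cos 42° = 34.42 N·m.
α = τ/I = 34.42/7.657 = 4.496 rad/s².

α ≈ 4.50 rad/s²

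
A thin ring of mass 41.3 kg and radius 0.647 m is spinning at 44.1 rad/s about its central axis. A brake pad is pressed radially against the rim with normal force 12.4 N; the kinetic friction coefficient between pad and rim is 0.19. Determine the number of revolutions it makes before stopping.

I = MR² = (41.3)(0.647)² = 17.29 kg·m².
Friction force f = μN = (0.19)(12.4) = 2.356 N at the rim; torque magnitude τ = fR = 1.524 N·m, opposing ω.
|α| = τ/I = 1.524/17.29 = 0.08817 rad/s² (deceleration).
ω² = ω₀² − 2|α|θ with ω = 0 ⇒ θ = ω₀²/(2|α|) = 11030 rad = 1755 rev.

≈ 1760 revolutions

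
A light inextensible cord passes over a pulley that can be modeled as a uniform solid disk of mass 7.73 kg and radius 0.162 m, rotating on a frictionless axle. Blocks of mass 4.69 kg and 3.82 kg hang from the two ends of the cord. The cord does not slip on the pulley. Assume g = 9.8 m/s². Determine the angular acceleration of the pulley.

α ≈ 4.25 rad/s²

I = ½MR² = (1/2)(7.73)(0.162)² = 0.1014 kg·m².
Heavier block: m₁g − T₁ = m₁a. Lighter block: T₂ − m₂g = m₂a.
Pulley: (T₁ − T₂)R = Iα = I(a/R), so T₁ − T₂ = (I/R²)a = (1/2)M_p a = 3.865·a.
Adding the three: (m₁ − m₂)g = (m₁ + m₂ + 3.865)a, so a = (4.69 − 3.82)(9.8)/(4.69 + 3.82 + 3.865) = 0.6890 m/s².
α = a/R = 0.6890/0.162 = 4.253 rad/s².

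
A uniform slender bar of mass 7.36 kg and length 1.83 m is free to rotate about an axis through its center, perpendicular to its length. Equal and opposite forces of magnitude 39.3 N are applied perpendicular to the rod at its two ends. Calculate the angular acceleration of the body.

α ≈ 35.0 rad/s²

I = (1/12)ML² = (1/12)(7.36)(1.83)² = 2.054 kg·m².
The couple gives τ = F·(L/2) + F·(L/2) = F L = (39.3)(1.83) = 71.92 N·m.
From τ = Iα: α = 71.92/2.054 = 35.01 rad/s².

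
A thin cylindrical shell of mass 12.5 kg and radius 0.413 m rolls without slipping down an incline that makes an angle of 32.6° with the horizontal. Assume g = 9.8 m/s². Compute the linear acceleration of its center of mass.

Translation along the incline: Mg sinθ − f = Ma.
Rotation about the center: fR = Iα with I = MR². No-slip gives a = αR, so f = (I/R²)a = M a.
Substituting: Mg sinθ = (1 + 1.000)Ma, so a = g sinθ/(1 + 1.000) = (9.8) sin 32.6° / 2.000 = 2.640 m/s².

a ≈ 2.64 m/s²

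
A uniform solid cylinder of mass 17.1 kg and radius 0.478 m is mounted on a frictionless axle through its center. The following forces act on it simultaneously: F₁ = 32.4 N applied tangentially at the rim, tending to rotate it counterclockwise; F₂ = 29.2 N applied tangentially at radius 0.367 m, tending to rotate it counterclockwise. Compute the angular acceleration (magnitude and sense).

I = ½MR² = (1/2)(17.1)(0.478)² = 1.954 kg·m².
Taking counterclockwise as positive: τ₁ = +(32.4)(0.478) = +15.49 N·m; τ₂ = +(29.2)(0.367) = +10.72 N·m.
Net torque τ = 26.20 N·m.
α = τ/I = 26.20/1.954 = 13.41 rad/s².

α ≈ 13.4 rad/s², counterclockwise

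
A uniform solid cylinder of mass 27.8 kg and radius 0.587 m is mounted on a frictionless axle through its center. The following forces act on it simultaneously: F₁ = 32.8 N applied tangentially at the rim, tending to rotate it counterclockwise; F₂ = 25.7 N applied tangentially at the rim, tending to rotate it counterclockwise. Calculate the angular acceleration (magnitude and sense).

I = ½MR² = (1/2)(27.8)(0.587)² = 4.790 kg·m².
Taking counterclockwise as positive: τ₁ = +(32.8)(0.587) = +19.25 N·m; τ₂ = +(25.7)(0.587) = +15.09 N·m.
Net torque τ = 34.34 N·m.
α = τ/I = 34.34/4.790 = 7.170 rad/s².

α ≈ 7.17 rad/s², counterclockwise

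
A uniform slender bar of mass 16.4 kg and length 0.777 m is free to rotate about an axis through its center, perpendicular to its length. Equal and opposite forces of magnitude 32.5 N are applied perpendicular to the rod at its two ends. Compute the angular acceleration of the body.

I = (1/12)ML² = (1/12)(16.4)(0.777)² = 0.8251 kg·m².
The couple gives τ = F·(L/2) + F·(L/2) = F L = (32.5)(0.777) = 25.25 N·m.
From τ = Iα: α = 25.25/0.8251 = 30.61 rad/s².

α ≈ 30.6 rad/s²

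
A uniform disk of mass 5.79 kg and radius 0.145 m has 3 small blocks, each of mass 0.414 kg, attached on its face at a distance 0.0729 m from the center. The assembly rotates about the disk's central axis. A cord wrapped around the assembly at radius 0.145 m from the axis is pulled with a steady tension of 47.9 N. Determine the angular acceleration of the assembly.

α ≈ 103 rad/s²

I_disk = ½MR² = ½(5.79)(0.145)² = 0.06087 kg·m².
I_blocks = 3·m·r² = 3(0.414)(0.0729)² = 0.006600 kg·m².
Total I = 0.06747 kg·m².
τ = F r = (47.9)(0.145) = 6.945 N·m.
α = τ/I = 6.945/0.06747 = 102.9 rad/s².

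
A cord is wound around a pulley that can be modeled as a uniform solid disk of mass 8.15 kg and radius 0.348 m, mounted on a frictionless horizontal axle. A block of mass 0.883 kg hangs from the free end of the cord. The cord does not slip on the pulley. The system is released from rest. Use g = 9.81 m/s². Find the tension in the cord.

I = ½MR² = (1/2)(8.15)(0.348)² = 0.4935 kg·m².
Block: mg − T = ma. Pulley: TR = Iα. No-slip: a = αR, so T = (I/R²)a = 4.075·a.
Then mg = (m + 4.075)a, so a = (0.883)(9.81)/(0.883 + 4.075) = 1.747 m/s².
T = 4.075·a = 7.120 N.

T ≈ 7.12 N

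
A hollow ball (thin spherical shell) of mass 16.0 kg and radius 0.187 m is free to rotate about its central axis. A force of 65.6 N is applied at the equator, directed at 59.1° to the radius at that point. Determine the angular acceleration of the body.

I = (2/3)MR² = (2/3)(16.0)(0.187)² = 0.3730 kg·m².
Only the tangential component produces torque: τ = F R sinθ = (65.6)(0.187) sin 59.1° = 10.53 N·m.
Newton's second law for rotation, τ = Iα, gives α = τ/I = 10.53/0.3730 = 28.22 rad/s².

α ≈ 28.2 rad/s²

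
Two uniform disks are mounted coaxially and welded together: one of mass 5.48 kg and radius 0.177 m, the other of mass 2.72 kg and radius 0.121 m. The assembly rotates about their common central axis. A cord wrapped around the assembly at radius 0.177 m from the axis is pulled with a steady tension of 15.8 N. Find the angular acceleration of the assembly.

α ≈ 26.4 rad/s²

I = ½M₁R₁² + ½M₂R₂² = ½(5.48)(0.177)² + ½(2.72)(0.121)² = 0.1058 kg·m².
τ = F r = (15.8)(0.177) = 2.797 N·m.
α = τ/I = 2.797/0.1058 = 26.44 rad/s².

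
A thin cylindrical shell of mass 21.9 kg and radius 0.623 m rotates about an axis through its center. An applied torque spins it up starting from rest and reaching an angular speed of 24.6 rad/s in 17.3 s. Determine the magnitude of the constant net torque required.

I = MR² = (21.9)(0.623)² = 8.500 kg·m².
α = Δω/Δt = (24.6 − 0)/17.3 = 1.422 rad/s².
τ = Iα = (8.500)(1.422) = 12.09 N·m.

τ ≈ 12.1 N·m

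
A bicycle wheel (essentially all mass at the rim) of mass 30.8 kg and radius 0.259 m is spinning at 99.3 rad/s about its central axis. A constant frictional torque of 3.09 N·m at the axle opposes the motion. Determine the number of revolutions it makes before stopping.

≈ 525 revolutions

I = MR² = (30.8)(0.259)² = 2.066 kg·m².
The net torque has magnitude 3.09 N·m, opposing ω.
|α| = τ/I = 3.090/2.066 = 1.496 rad/s² (deceleration).
ω² = ω₀² − 2|α|θ with ω = 0 ⇒ θ = ω₀²/(2|α|) = 3297 rad = 524.7 rev.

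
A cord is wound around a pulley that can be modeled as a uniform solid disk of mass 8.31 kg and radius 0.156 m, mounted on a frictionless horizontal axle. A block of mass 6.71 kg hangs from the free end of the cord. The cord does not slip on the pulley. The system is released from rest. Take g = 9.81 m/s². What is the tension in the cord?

T ≈ 25.2 N

I = ½MR² = (1/2)(8.31)(0.156)² = 0.1011 kg·m².
Block: mg − T = ma. Pulley: TR = Iα. No-slip: a = αR, so T = (I/R²)a = 4.155·a.
Then mg = (m + 4.155)a, so a = (6.71)(9.81)/(6.71 + 4.155) = 6.058 m/s².
T = 4.155·a = 25.17 N.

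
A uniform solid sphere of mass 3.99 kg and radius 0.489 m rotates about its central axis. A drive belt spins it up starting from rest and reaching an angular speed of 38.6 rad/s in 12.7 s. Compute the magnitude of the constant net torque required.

τ ≈ 1.16 N·m

I = (2/5)MR² = (2/5)(3.99)(0.489)² = 0.3816 kg·m².
α = Δω/Δt = (38.6 − 0)/12.7 = 3.039 rad/s².
τ = Iα = (0.3816)(3.039) = 1.160 N·m.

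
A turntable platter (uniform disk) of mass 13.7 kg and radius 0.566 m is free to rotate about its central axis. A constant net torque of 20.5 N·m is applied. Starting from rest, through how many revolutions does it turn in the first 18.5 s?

I = ½MR² = (1/2)(13.7)(0.566)² = 2.194 kg·m².
α = τ/I = 20.5/2.194 = 9.342 rad/s².
θ = ½αt² = ½(9.342)(18.5)² = 1599 rad.
Revolutions = θ/(2π) = 254.4.

≈ 254 revolutions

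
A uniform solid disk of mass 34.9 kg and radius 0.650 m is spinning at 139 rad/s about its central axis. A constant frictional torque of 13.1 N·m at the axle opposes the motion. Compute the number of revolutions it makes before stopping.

≈ 865 revolutions

I = ½MR² = (1/2)(34.9)(0.650)² = 7.373 kg·m².
The net torque has magnitude 13.1 N·m, opposing ω.
|α| = τ/I = 13.10/7.373 = 1.777 rad/s² (deceleration).
ω² = ω₀² − 2|α|θ with ω = 0 ⇒ θ = ω₀²/(2|α|) = 5437 rad = 865.3 rev.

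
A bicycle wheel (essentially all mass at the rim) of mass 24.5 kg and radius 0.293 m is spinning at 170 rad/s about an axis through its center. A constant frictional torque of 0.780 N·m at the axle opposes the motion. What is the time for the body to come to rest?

t ≈ 458 s

I = MR² = (24.5)(0.293)² = 2.103 kg·m².
The net torque has magnitude 0.780 N·m, opposing ω.
|α| = τ/I = 0.7800/2.103 = 0.3708 rad/s² (deceleration).
0 = ω₀ − |α|t ⇒ t = ω₀/|α| = 170/0.3708 = 458.4 s.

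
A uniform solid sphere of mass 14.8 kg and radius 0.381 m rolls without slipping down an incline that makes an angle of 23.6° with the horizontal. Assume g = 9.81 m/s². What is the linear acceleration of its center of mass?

a ≈ 2.81 m/s²

Translation along the incline: Mg sinθ − f = Ma.
Rotation about the center: fR = Iα with I = (2/5)MR². No-slip gives a = αR, so f = (I/R²)a = (2/5)M a.
Substituting: Mg sinθ = (1 + 0.4000)Ma, so a = g sinθ/(1 + 0.4000) = (9.81) sin 23.6° / 1.400 = 2.805 m/s².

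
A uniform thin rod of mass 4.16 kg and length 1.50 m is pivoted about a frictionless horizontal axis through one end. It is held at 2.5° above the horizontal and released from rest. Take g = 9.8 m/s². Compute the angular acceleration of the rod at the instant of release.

α ≈ 9.79 rad/s²

About the pivot, I = (1/3)ML² = (1/3)(4.16)(1.50)² = 3.120 kg·m².
The weight acts at the center, a distance L/2 = 0.7500 m from the pivot; τ = Mg(L/2) cos 2.5° = 30.55 N·m.
α = τ/I = 30.55/3.120 = 9.791 rad/s².
(Equivalently α = (3g/(2L)) cos 2.5° = 9.791 rad/s².)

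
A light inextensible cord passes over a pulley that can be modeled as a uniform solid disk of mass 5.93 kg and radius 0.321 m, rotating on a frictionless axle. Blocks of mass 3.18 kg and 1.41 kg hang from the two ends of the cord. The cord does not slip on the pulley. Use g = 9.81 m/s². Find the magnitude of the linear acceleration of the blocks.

a ≈ 2.30 m/s²

I = ½MR² = (1/2)(5.93)(0.321)² = 0.3055 kg·m².
Heavier block: m₁g − T₁ = m₁a. Lighter block: T₂ − m₂g = m₂a.
Pulley: (T₁ − T₂)R = Iα = I(a/R), so T₁ − T₂ = (I/R²)a = (1/2)M_p a = 2.965·a.
Adding the three: (m₁ − m₂)g = (m₁ + m₂ + 2.965)a, so a = (3.18 − 1.41)(9.81)/(3.18 + 1.41 + 2.965) = 2.298 m/s².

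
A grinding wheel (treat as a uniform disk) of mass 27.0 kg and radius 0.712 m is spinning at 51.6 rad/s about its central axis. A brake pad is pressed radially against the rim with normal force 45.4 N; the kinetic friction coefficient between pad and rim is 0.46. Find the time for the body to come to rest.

I = ½MR² = (1/2)(27.0)(0.712)² = 6.844 kg·m².
Friction force f = μN = (0.46)(45.4) = 20.88 N at the rim; torque magnitude τ = fR = 14.87 N·m, opposing ω.
|α| = τ/I = 14.87/6.844 = 2.173 rad/s² (deceleration).
0 = ω₀ − |α|t ⇒ t = ω₀/|α| = 51.6/2.173 = 23.75 s.

t ≈ 23.7 s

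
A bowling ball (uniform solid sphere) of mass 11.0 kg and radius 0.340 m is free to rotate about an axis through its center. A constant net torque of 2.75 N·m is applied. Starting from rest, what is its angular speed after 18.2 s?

ω ≈ 98.4 rad/s

I = (2/5)MR² = (2/5)(11.0)(0.340)² = 0.5086 kg·m².
α = τ/I = 2.75/0.5086 = 5.407 rad/s².
ω = ω₀ + αt = 0 + (5.407)(18.2) = 98.40 rad/s.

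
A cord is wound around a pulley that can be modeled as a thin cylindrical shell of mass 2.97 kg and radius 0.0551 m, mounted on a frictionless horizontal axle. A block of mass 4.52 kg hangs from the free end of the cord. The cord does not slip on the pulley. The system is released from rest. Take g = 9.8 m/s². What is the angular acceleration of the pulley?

α ≈ 107 rad/s²

I = MR² = (2.97)(0.0551)² = 0.009017 kg·m².
Block: mg − T = ma. Pulley: TR = Iα. No-slip: a = αR, so T = (I/R²)a = 2.970·a.
Then mg = (m + 2.970)a, so a = (4.52)(9.8)/(4.52 + 2.970) = 5.914 m/s².
α = a/R = 5.914/0.0551 = 107.3 rad/s².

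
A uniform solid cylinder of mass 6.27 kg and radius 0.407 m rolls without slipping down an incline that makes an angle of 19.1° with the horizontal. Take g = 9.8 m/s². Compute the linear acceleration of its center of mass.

a ≈ 2.14 m/s²

Translation along the incline: Mg sinθ − f = Ma.
Rotation about the center: fR = Iα with I = ½MR². No-slip gives a = αR, so f = (I/R²)a = (1/2)M a.
Substituting: Mg sinθ = (1 + 0.5000)Ma, so a = g sinθ/(1 + 0.5000) = (9.8) sin 19.1° / 1.500 = 2.138 m/s².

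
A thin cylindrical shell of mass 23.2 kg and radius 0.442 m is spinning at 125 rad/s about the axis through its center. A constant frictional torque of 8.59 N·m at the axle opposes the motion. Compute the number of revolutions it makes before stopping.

I = MR² = (23.2)(0.442)² = 4.532 kg·m².
The net torque has magnitude 8.59 N·m, opposing ω.
|α| = τ/I = 8.590/4.532 = 1.895 rad/s² (deceleration).
ω² = ω₀² − 2|α|θ with ω = 0 ⇒ θ = ω₀²/(2|α|) = 4122 rad = 656.1 rev.

≈ 656 revolutions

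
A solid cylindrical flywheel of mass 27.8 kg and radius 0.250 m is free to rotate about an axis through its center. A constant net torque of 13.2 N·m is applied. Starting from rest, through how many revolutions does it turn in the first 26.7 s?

I = ½MR² = (1/2)(27.8)(0.250)² = 0.8688 kg·m².
α = τ/I = 13.2/0.8688 = 15.19 rad/s².
θ = ½αt² = ½(15.19)(26.7)² = 5416 rad.
Revolutions = θ/(2π) = 862.0.

≈ 862 revolutions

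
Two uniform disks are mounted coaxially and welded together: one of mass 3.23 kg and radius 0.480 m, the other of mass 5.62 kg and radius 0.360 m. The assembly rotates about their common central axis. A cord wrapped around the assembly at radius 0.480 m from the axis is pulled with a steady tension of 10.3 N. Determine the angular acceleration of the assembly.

I = ½M₁R₁² + ½M₂R₂² = ½(3.23)(0.480)² + ½(5.62)(0.360)² = 0.7363 kg·m².
τ = F r = (10.3)(0.480) = 4.944 N·m.
α = τ/I = 4.944/0.7363 = 6.715 rad/s².

α ≈ 6.71 rad/s²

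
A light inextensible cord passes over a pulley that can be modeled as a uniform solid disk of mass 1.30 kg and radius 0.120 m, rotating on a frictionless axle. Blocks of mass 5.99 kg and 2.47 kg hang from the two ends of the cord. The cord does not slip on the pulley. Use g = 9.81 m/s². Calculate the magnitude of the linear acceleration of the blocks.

I = ½MR² = (1/2)(1.30)(0.120)² = 0.009360 kg·m².
Heavier block: m₁g − T₁ = m₁a. Lighter block: T₂ − m₂g = m₂a.
Pulley: (T₁ − T₂)R = Iα = I(a/R), so T₁ − T₂ = (I/R²)a = (1/2)M_p a = 0.6500·a.
Adding the three: (m₁ − m₂)g = (m₁ + m₂ + 0.6500)a, so a = (5.99 − 2.47)(9.81)/(5.99 + 2.47 + 0.6500) = 3.790 m/s².

a ≈ 3.79 m/s²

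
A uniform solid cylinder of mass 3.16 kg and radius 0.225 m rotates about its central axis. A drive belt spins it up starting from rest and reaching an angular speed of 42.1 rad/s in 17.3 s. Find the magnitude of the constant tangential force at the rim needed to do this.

I = ½MR² = (1/2)(3.16)(0.225)² = 0.07999 kg·m².
α = Δω/Δt = (42.1 − 0)/17.3 = 2.434 rad/s².
The required torque is τ = Iα = (0.07999)(2.434) = 0.1947 N·m.
A tangential force at the rim gives τ = FR, so F = τ/R = 0.1947/0.225 = 0.8651 N.

F ≈ 0.865 N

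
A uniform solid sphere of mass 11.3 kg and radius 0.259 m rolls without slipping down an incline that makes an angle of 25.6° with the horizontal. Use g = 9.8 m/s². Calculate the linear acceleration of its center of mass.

Translation along the incline: Mg sinθ − f = Ma.
Rotation about the center: fR = Iα with I = (2/5)MR². No-slip gives a = αR, so f = (I/R²)a = (2/5)M a.
Substituting: Mg sinθ = (1 + 0.4000)Ma, so a = g sinθ/(1 + 0.4000) = (9.8) sin 25.6° / 1.400 = 3.025 m/s².

a ≈ 3.02 m/s²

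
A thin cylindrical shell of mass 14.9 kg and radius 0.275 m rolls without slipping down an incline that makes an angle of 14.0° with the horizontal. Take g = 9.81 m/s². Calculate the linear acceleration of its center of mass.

Translation along the incline: Mg sinθ − f = Ma.
Rotation about the center: fR = Iα with I = MR². No-slip gives a = αR, so f = (I/R²)a = M a.
Substituting: Mg sinθ = (1 + 1.000)Ma, so a = g sinθ/(1 + 1.000) = (9.81) sin 14.0° / 2.000 = 1.187 m/s².

a ≈ 1.19 m/s²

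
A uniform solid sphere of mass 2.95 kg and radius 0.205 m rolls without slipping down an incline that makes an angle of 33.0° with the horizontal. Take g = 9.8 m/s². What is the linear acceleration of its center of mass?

a ≈ 3.81 m/s²

Translation along the incline: Mg sinθ − f = Ma.
Rotation about the center: fR = Iα with I = (2/5)MR². No-slip gives a = αR, so f = (I/R²)a = (2/5)M a.
Substituting: Mg sinθ = (1 + 0.4000)Ma, so a = g sinθ/(1 + 0.4000) = (9.8) sin 33.0° / 1.400 = 3.812 m/s².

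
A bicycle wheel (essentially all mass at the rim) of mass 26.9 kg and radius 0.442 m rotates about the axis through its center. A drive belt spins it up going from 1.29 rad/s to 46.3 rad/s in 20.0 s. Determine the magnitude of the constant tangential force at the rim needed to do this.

I = MR² = (26.9)(0.442)² = 5.255 kg·m².
α = Δω/Δt = (46.3 − 1.29)/20.0 = 2.250 rad/s².
The required torque is τ = Iα = (5.255)(2.250) = 11.83 N·m.
A tangential force at the rim gives τ = FR, so F = τ/R = 11.83/0.442 = 26.76 N.

F ≈ 26.8 N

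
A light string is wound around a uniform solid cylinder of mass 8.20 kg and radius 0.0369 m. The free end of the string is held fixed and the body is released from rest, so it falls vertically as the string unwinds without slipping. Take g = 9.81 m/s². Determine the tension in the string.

Translation: Mg − T = Ma. Rotation about the center: TR = Iα with I = ½MR².
With a = αR: T = (I/R²)a = (1/2)M a, so Mg = (1 + 0.5000)Ma.
a = g/(1 + 0.5000) = 9.81/1.500 = 6.540 m/s².
T = 0.5000·M·a = (0.5000)(8.20)(6.540) = 26.81 N.

T ≈ 26.8 N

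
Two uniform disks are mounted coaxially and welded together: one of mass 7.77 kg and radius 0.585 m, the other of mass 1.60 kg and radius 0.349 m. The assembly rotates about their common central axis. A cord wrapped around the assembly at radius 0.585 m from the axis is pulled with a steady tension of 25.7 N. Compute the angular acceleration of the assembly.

α ≈ 10.5 rad/s²

I = ½M₁R₁² + ½M₂R₂² = ½(7.77)(0.585)² + ½(1.60)(0.349)² = 1.427 kg·m².
τ = F r = (25.7)(0.585) = 15.03 N·m.
α = τ/I = 15.03/1.427 = 10.54 rad/s².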